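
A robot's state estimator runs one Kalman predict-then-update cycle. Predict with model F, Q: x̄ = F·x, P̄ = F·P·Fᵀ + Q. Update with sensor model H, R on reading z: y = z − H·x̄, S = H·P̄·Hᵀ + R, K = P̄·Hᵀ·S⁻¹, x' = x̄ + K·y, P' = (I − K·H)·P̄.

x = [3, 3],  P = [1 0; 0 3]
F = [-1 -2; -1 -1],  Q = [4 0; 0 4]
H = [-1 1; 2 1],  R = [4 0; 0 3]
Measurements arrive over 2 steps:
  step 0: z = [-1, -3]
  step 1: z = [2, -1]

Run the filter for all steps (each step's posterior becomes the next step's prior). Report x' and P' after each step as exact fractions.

step 0: x' = [-1107/1244, -2235/1244], P' = [813/1244 -351/1244; -351/1244 1749/1244]
step 1: x' = [-498553/797671, 98311/113953], P' = [514628/797671 -32992/113953; -32992/113953 22616/16279]

step 0: x̄ = F·x = [-9, -6]
step 0: P̄ = F·P·Fᵀ + Q = [17 7; 7 8]
step 0: y = z − H·x̄ = [-4, 21]
step 0: S = H·P̄·Hᵀ + R = [15 -19; -19 107]
step 0: K = P̄·Hᵀ·S⁻¹ = [-291/1244 425/1244; 525/1244 349/1244]
step 0: x' = x̄ + K·y = [-1107/1244, -2235/1244]
step 0: P' = (I − K·H)·P̄ = [813/1244 -351/1244; -351/1244 1749/1244]
step 1: x̄ = F·x = [5577/1244, 1671/622]
step 1: P̄ = F·P·Fᵀ + Q = [11381/1244 1629/622; 1629/622 1709/311]
step 1: y = z − H·x̄ = [4723/1244, -3935/311]
step 1: S = H·P̄·Hᵀ + R = [16677/1244 -3167/311; -3167/311 17281/311]
step 1: K = P̄·Hᵀ·S⁻¹ = [-186393/797671 266104/797671; 47826/113953 30776/113953]
step 1: x' = x̄ + K·y = [-498553/797671, 98311/113953]
step 1: P' = (I − K·H)·P̄ = [514628/797671 -32992/113953; -32992/113953 22616/16279]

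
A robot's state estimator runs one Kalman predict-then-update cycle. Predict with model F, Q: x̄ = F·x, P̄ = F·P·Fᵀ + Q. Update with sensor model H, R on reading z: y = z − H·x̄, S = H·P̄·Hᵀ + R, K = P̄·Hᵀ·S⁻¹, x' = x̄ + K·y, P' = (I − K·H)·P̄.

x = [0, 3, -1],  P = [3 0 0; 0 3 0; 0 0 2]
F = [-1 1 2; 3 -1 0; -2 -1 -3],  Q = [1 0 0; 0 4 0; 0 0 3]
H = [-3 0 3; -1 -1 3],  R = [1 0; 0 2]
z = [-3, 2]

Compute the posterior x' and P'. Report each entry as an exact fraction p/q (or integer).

x̄ = F·x = [1, -3, 0]
P̄ = F·P·Fᵀ + Q = [15 -12 -9; -12 34 -15; -9 -15 36]
y = z − H·x̄ = [0, 0]
S = H·P̄·Hᵀ + R = [622 486; 486 495]
K = P̄·Hᵀ·S⁻¹ = [-1170/3983 2722/11949; 3123/7966 -18650/35847; 297/7966 2749/11949]
x' = x̄ + K·y = [1, -3, 0]
P' = (I − K·H)·P̄ = [2725/3983 7396/11949 2335/3983; 7396/11949 191459/71694 17915/23898; 2335/3983 17915/23898 4769/7966]

x' = [1, -3, 0]
P' = [2725/3983 7396/11949 2335/3983; 7396/11949 191459/71694 17915/23898; 2335/3983 17915/23898 4769/7966]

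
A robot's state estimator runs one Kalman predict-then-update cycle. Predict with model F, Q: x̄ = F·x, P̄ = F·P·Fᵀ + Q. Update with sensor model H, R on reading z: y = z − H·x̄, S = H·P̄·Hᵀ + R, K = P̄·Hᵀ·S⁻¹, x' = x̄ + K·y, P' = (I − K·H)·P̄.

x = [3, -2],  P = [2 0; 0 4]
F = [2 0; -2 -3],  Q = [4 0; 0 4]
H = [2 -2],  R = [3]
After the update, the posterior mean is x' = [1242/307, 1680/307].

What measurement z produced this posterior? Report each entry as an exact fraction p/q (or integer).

z = [-3]

x̄ = F·x = [6, 0]
P̄ = F·P·Fᵀ + Q = [12 -8; -8 48]
S = H·P̄·Hᵀ + R = [307]
K = P̄·Hᵀ·S⁻¹ = [40/307; -112/307]
x' − x̄ = [-600/307, 1680/307] = K·y
y = (KᵀK)⁻¹·Kᵀ·(x' − x̄) = [-15]
z = y + H·x̄ = [-15] + [12] = [-3]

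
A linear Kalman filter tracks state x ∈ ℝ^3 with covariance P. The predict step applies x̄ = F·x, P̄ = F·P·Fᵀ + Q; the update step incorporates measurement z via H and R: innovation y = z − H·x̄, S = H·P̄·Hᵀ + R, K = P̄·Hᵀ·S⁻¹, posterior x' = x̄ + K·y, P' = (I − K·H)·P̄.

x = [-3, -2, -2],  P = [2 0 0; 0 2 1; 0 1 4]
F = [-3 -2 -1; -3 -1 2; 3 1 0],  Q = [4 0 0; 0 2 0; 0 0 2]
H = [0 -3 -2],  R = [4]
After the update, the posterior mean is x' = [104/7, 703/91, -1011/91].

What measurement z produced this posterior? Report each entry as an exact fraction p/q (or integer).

z = [-1]

x̄ = F·x = [15, 7, -11]
P̄ = F·P·Fᵀ + Q = [38 11 -23; 11 34 -18; -23 -18 22]
S = H·P̄·Hᵀ + R = [182]
K = P̄·Hᵀ·S⁻¹ = [1/14; -33/91; 5/91]
x' − x̄ = [-1/7, 66/91, -10/91] = K·y
y = (KᵀK)⁻¹·Kᵀ·(x' − x̄) = [-2]
z = y + H·x̄ = [-2] + [1] = [-1]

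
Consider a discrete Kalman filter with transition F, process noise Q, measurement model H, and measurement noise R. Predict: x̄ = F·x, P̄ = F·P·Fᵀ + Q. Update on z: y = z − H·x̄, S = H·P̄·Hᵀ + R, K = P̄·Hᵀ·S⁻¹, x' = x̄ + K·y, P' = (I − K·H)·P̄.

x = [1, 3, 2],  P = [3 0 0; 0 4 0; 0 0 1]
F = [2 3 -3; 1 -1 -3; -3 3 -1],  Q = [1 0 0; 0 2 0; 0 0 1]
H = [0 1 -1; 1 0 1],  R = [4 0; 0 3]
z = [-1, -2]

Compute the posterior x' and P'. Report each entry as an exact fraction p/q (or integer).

x̄ = F·x = [5, -8, 4]
P̄ = F·P·Fᵀ + Q = [58 3 21; 3 18 -18; 21 -18 65]
y = z − H·x̄ = [11, -11]
S = H·P̄·Hᵀ + R = [123 -101; -101 168]
K = P̄·Hᵀ·S⁻¹ = [4955/10463 7899/10463; 4533/10463 1791/10463; -5258/10463 2195/10463]
x' = x̄ + K·y = [19931/10463, -53542/10463, -40131/10463]
P' = (I − K·H)·P̄ = [72023/10463 -28506/10463 -48326/10463; -28506/10463 52011/10463 33879/10463; -48326/10463 33879/10463 54911/10463]

x' = [19931/10463, -53542/10463, -40131/10463]
P' = [72023/10463 -28506/10463 -48326/10463; -28506/10463 52011/10463 33879/10463; -48326/10463 33879/10463 54911/10463]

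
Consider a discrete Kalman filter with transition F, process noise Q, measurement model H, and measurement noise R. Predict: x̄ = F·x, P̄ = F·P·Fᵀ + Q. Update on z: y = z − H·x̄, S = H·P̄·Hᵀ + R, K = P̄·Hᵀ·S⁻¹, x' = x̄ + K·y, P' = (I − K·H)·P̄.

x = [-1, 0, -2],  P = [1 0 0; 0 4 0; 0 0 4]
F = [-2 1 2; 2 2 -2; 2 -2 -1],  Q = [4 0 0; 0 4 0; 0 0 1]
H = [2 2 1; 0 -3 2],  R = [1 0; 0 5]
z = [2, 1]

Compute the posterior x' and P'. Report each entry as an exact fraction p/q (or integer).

x' = [-1226/6787, 3670/6787, 7466/6787]
P' = [161948/6787 -92492/6787 -136238/6787; -92492/6787 54064/6787 77266/6787; -136238/6787 77266/6787 236613/13574]

x̄ = F·x = [-2, 2, 0]
P̄ = F·P·Fᵀ + Q = [28 -12 -20; -12 40 -4; -20 -4 25]
y = z − H·x̄ = [2, 7]
S = H·P̄·Hᵀ + R = [106 -202; -202 513]
K = P̄·Hᵀ·S⁻¹ = [2674/6787 1000/6787; 410/6787 -1532/6787; 725/13574 963/6787]
x' = x̄ + K·y = [-1226/6787, 3670/6787, 7466/6787]
P' = (I − K·H)·P̄ = [161948/6787 -92492/6787 -136238/6787; -92492/6787 54064/6787 77266/6787; -136238/6787 77266/6787 236613/13574]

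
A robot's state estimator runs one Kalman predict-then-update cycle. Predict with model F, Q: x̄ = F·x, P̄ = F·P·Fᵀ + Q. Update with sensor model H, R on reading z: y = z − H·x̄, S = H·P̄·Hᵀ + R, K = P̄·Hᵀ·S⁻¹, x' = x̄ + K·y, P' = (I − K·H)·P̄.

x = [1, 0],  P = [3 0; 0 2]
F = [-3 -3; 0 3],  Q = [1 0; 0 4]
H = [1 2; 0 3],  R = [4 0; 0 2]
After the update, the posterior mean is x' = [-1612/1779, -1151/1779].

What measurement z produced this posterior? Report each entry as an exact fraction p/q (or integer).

z = [-2, -2]

x̄ = F·x = [-3, 0]
P̄ = F·P·Fᵀ + Q = [46 -18; -18 22]
S = H·P̄·Hᵀ + R = [66 78; 78 200]
K = P̄·Hᵀ·S⁻¹ = [1553/1779 -362/593; 13/1779 194/593]
x' − x̄ = [3725/1779, -1151/1779] = K·y
y = (KᵀK)⁻¹·Kᵀ·(x' − x̄) = [1, -2]
z = y + H·x̄ = [1, -2] + [-3, 0] = [-2, -2]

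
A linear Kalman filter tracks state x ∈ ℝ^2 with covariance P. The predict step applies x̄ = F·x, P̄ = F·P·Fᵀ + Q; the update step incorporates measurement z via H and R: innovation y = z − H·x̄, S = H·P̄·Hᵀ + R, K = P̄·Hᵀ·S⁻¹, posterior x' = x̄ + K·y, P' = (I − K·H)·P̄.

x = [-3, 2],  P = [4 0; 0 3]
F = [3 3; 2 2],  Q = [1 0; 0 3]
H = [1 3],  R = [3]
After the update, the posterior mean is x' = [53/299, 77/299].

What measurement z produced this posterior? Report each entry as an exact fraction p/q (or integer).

z = [1]

x̄ = F·x = [-3, -2]
P̄ = F·P·Fᵀ + Q = [64 42; 42 31]
S = H·P̄·Hᵀ + R = [598]
K = P̄·Hᵀ·S⁻¹ = [95/299; 135/598]
x' − x̄ = [950/299, 675/299] = K·y
y = (KᵀK)⁻¹·Kᵀ·(x' − x̄) = [10]
z = y + H·x̄ = [10] + [-9] = [1]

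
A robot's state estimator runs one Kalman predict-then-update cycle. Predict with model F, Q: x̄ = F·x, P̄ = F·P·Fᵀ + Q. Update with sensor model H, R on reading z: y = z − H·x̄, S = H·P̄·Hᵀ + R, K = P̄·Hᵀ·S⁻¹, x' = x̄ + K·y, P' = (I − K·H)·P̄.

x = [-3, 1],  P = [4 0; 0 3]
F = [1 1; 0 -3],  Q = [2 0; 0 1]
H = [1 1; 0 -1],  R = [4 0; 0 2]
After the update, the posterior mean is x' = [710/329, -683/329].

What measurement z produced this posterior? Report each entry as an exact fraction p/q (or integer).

z = [3, 3]

x̄ = F·x = [-2, -3]
P̄ = F·P·Fᵀ + Q = [9 -9; -9 28]
S = H·P̄·Hᵀ + R = [23 -19; -19 30]
K = P̄·Hᵀ·S⁻¹ = [171/329 207/329; 38/329 -283/329]
x' − x̄ = [1368/329, 304/329] = K·y
y = (KᵀK)⁻¹·Kᵀ·(x' − x̄) = [8, 0]
z = y + H·x̄ = [8, 0] + [-5, 3] = [3, 3]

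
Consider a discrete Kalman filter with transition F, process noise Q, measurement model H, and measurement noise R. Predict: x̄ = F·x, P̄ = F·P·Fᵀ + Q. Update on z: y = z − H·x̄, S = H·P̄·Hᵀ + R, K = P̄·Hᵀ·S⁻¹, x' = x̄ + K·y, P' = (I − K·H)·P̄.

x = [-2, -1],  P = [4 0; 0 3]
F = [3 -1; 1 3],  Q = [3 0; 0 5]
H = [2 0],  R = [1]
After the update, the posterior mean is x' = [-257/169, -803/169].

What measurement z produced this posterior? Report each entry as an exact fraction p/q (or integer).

x̄ = F·x = [-5, -5]
P̄ = F·P·Fᵀ + Q = [42 3; 3 36]
S = H·P̄·Hᵀ + R = [169]
K = P̄·Hᵀ·S⁻¹ = [84/169; 6/169]
x' − x̄ = [588/169, 42/169] = K·y
y = (KᵀK)⁻¹·Kᵀ·(x' − x̄) = [7]
z = y + H·x̄ = [7] + [-10] = [-3]

z = [-3]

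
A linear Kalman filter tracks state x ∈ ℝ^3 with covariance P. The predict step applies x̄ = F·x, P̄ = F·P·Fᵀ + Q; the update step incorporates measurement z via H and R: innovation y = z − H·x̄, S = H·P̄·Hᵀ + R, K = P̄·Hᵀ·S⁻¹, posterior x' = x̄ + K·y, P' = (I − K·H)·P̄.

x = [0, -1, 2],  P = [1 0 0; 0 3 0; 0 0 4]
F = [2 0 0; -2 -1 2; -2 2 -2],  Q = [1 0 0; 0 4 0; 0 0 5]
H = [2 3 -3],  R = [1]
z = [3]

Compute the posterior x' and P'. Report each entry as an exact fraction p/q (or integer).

x̄ = F·x = [0, 5, -6]
P̄ = F·P·Fᵀ + Q = [5 -4 -4; -4 27 -18; -4 -18 37]
y = z − H·x̄ = [-30]
S = H·P̄·Hᵀ + R = [921]
K = P̄·Hᵀ·S⁻¹ = [10/921; 127/921; -173/921]
x' = x̄ + K·y = [-100/307, 265/307, -112/307]
P' = (I − K·H)·P̄ = [4505/921 -4954/921 -1954/921; -4954/921 8738/921 5393/921; -1954/921 5393/921 4148/921]

x' = [-100/307, 265/307, -112/307]
P' = [4505/921 -4954/921 -1954/921; -4954/921 8738/921 5393/921; -1954/921 5393/921 4148/921]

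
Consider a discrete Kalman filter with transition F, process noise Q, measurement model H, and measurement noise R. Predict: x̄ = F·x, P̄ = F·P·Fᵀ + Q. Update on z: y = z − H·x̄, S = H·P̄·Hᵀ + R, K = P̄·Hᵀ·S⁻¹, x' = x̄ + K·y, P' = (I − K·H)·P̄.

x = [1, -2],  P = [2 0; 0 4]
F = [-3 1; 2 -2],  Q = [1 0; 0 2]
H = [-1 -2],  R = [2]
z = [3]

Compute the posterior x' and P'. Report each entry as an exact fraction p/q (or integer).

x̄ = F·x = [-5, 6]
P̄ = F·P·Fᵀ + Q = [23 -20; -20 26]
y = z − H·x̄ = [10]
S = H·P̄·Hᵀ + R = [49]
K = P̄·Hᵀ·S⁻¹ = [17/49; -32/49]
x' = x̄ + K·y = [-75/49, -26/49]
P' = (I − K·H)·P̄ = [838/49 -436/49; -436/49 250/49]

x' = [-75/49, -26/49]
P' = [838/49 -436/49; -436/49 250/49]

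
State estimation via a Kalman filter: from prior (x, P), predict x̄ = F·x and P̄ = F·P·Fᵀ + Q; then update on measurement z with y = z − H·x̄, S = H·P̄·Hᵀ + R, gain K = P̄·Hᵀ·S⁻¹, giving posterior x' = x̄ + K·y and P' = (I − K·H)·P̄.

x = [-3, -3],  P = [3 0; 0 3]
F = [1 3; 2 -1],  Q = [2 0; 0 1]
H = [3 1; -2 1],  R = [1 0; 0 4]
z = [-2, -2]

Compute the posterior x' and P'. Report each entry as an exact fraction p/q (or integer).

x̄ = F·x = [-12, -3]
P̄ = F·P·Fᵀ + Q = [32 -3; -3 16]
y = z − H·x̄ = [37, -23]
S = H·P̄·Hᵀ + R = [287 -179; -179 160]
K = P̄·Hᵀ·S⁻¹ = [2887/13879 -2582/13879; 5058/13879 7567/13879]
x' = x̄ + K·y = [-343/13879, -28532/13879]
P' = (I − K·H)·P̄ = [2643/13879 -5042/13879; -5042/13879 20184/13879]

x' = [-343/13879, -28532/13879]
P' = [2643/13879 -5042/13879; -5042/13879 20184/13879]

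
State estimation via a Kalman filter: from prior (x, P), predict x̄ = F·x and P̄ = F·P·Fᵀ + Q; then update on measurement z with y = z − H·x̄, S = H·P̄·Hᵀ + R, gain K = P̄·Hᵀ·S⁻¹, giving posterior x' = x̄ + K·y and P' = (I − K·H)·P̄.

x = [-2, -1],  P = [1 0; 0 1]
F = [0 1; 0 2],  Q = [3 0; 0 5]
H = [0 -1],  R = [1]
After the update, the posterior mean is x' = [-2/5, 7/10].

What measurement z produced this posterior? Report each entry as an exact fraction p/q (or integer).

z = [-1]

x̄ = F·x = [-1, -2]
P̄ = F·P·Fᵀ + Q = [4 2; 2 9]
S = H·P̄·Hᵀ + R = [10]
K = P̄·Hᵀ·S⁻¹ = [-1/5; -9/10]
x' − x̄ = [3/5, 27/10] = K·y
y = (KᵀK)⁻¹·Kᵀ·(x' − x̄) = [-3]
z = y + H·x̄ = [-3] + [2] = [-1]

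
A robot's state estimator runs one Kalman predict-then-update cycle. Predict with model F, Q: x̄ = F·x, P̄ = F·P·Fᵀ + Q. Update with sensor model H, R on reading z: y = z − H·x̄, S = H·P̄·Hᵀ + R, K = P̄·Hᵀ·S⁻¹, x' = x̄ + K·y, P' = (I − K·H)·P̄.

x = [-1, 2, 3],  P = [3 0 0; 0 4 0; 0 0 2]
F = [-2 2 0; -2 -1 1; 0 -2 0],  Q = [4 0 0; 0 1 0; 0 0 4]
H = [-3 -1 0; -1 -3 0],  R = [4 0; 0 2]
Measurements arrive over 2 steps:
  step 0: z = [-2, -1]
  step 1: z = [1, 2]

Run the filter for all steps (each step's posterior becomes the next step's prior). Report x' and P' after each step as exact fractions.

step 0: x̄ = F·x = [6, 3, -4]
step 0: P̄ = F·P·Fᵀ + Q = [32 4 -16; 4 19 8; -16 8 20]
step 0: y = z − H·x̄ = [19, 14]
step 0: S = H·P̄·Hᵀ + R = [335 193; 193 229]
step 0: K = P̄·Hᵀ·S⁻¹ = [-7204/19733 2280/19733; 2337/19733 -7226/19733; 5352/19733 -5200/19733]
step 0: x' = x̄ + K·y = [13442/19733, 2438/19733, -50044/19733]
step 0: P' = (I − K·H)·P̄ = [11376/19733 -5312/19733 -9328/19733; -5312/19733 6588/19733 6576/19733; -9328/19733 6576/19733 138980/19733]
step 1: x̄ = F·x = [-3144/2819, -11338/2819, -4876/19733]
step 1: P̄ = F·P·Fᵀ + Q = [27612/2819 10680/2819 -6800/2819; 10680/2819 30531/2819 -3032/2819; -6800/2819 -3032/2819 105284/19733]
step 1: y = z − H·x̄ = [-17951/2819, -31520/2819]
step 1: S = H·P̄·Hᵀ + R = [354395/2819 281229/2819; 281229/2819 372109/2819]
step 1: K = P̄·Hᵀ·S⁻¹ = [-3196572/9362153 915048/9362153; 971781/9362153 -3307602/9362153; 753608/9362153 -169616/9362153]
step 1: x' = x̄ + K·y = [-317580/9362153, -6859495/9362153, -36510076/65535071]
step 1: P' = (I − K·H)·P̄ = [5023620/9362153 -2284572/9362153 -1172816/9362153; -2284572/9362153 2966592/9362153 504016/9362153; -1172816/9362153 504016/9362153 312503948/65535071]

step 0: x' = [13442/19733, 2438/19733, -50044/19733], P' = [11376/19733 -5312/19733 -9328/19733; -5312/19733 6588/19733 6576/19733; -9328/19733 6576/19733 138980/19733]
step 1: x' = [-317580/9362153, -6859495/9362153, -36510076/65535071], P' = [5023620/9362153 -2284572/9362153 -1172816/9362153; -2284572/9362153 2966592/9362153 504016/9362153; -1172816/9362153 504016/9362153 312503948/65535071]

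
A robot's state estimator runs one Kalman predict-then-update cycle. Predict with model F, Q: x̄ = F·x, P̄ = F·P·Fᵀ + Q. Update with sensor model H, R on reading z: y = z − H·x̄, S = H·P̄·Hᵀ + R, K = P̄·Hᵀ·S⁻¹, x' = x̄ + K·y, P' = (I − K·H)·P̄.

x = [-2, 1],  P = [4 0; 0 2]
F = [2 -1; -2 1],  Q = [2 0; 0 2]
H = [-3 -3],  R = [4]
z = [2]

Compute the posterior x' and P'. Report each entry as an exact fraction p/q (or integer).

x' = [-53/10, 47/10]
P' = [191/10 -189/10; -189/10 191/10]

x̄ = F·x = [-5, 5]
P̄ = F·P·Fᵀ + Q = [20 -18; -18 20]
y = z − H·x̄ = [2]
S = H·P̄·Hᵀ + R = [40]
K = P̄·Hᵀ·S⁻¹ = [-3/20; -3/20]
x' = x̄ + K·y = [-53/10, 47/10]
P' = (I − K·H)·P̄ = [191/10 -189/10; -189/10 191/10]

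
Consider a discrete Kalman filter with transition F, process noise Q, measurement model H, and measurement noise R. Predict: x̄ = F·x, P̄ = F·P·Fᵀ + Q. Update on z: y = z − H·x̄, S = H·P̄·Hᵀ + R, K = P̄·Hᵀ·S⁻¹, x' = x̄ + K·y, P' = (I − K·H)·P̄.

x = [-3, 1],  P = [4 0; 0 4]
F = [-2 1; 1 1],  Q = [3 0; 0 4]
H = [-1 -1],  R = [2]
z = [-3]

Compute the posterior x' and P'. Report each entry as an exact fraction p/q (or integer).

x̄ = F·x = [7, -2]
P̄ = F·P·Fᵀ + Q = [23 -4; -4 12]
y = z − H·x̄ = [2]
S = H·P̄·Hᵀ + R = [29]
K = P̄·Hᵀ·S⁻¹ = [-19/29; -8/29]
x' = x̄ + K·y = [165/29, -74/29]
P' = (I − K·H)·P̄ = [306/29 -268/29; -268/29 284/29]

x' = [165/29, -74/29]
P' = [306/29 -268/29; -268/29 284/29]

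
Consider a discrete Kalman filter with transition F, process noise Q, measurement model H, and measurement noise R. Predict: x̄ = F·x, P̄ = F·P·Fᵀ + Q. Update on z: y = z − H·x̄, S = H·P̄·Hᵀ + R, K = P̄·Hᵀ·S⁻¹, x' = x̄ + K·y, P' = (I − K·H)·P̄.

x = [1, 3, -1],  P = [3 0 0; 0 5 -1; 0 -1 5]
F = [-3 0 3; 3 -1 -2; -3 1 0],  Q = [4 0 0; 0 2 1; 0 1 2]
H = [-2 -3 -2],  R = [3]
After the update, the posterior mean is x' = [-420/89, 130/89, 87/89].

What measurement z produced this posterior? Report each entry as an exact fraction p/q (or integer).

z = [3]

x̄ = F·x = [-6, 2, 0]
P̄ = F·P·Fᵀ + Q = [76 -54 24; -54 50 -29; 24 -29 34]
S = H·P̄·Hᵀ + R = [89]
K = P̄·Hᵀ·S⁻¹ = [-38/89; 16/89; -29/89]
x' − x̄ = [114/89, -48/89, 87/89] = K·y
y = (KᵀK)⁻¹·Kᵀ·(x' − x̄) = [-3]
z = y + H·x̄ = [-3] + [6] = [3]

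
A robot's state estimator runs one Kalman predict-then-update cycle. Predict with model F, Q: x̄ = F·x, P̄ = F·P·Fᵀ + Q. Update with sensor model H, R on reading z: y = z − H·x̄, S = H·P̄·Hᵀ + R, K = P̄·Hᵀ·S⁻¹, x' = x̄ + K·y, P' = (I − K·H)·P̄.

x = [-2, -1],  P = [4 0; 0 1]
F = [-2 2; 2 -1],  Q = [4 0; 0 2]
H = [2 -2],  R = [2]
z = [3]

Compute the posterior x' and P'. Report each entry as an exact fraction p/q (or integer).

x̄ = F·x = [2, -3]
P̄ = F·P·Fᵀ + Q = [24 -18; -18 19]
y = z − H·x̄ = [-7]
S = H·P̄·Hᵀ + R = [318]
K = P̄·Hᵀ·S⁻¹ = [14/53; -37/159]
x' = x̄ + K·y = [8/53, -218/159]
P' = (I − K·H)·P̄ = [96/53 82/53; 82/53 283/159]

x' = [8/53, -218/159]
P' = [96/53 82/53; 82/53 283/159]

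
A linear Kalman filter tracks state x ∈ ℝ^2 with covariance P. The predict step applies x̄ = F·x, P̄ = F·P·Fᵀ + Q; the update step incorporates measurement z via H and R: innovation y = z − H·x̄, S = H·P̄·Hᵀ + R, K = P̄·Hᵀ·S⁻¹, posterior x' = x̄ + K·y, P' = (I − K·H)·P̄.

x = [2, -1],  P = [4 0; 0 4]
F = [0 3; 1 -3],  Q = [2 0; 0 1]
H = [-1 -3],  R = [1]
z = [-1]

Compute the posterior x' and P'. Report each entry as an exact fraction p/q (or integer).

x̄ = F·x = [-3, 5]
P̄ = F·P·Fᵀ + Q = [38 -36; -36 41]
y = z − H·x̄ = [11]
S = H·P̄·Hᵀ + R = [192]
K = P̄·Hᵀ·S⁻¹ = [35/96; -29/64]
x' = x̄ + K·y = [97/96, 1/64]
P' = (I − K·H)·P̄ = [599/48 -137/32; -137/32 101/64]

x' = [97/96, 1/64]
P' = [599/48 -137/32; -137/32 101/64]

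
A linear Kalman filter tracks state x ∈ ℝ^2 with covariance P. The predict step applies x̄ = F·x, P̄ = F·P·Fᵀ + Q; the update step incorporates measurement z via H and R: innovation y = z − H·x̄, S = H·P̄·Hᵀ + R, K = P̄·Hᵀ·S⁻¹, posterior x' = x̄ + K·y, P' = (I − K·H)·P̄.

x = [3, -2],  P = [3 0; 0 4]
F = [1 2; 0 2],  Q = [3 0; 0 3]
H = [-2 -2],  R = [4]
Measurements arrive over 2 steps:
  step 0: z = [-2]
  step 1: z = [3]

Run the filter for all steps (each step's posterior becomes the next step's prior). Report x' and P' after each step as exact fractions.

step 0: x' = [77/37, -43/37], P' = [92/37 -73/37; -73/37 181/74]
step 1: x' = [151/810, -4177/2430], P' = [278/135 -671/405; -671/405 2702/1215]

step 0: x̄ = F·x = [-1, -4]
step 0: P̄ = F·P·Fᵀ + Q = [22 16; 16 19]
step 0: y = z − H·x̄ = [-12]
step 0: S = H·P̄·Hᵀ + R = [296]
step 0: K = P̄·Hᵀ·S⁻¹ = [-19/74; -35/148]
step 0: x' = x̄ + K·y = [77/37, -43/37]
step 0: P' = (I − K·H)·P̄ = [92/37 -73/37; -73/37 181/74]
step 1: x̄ = F·x = [-9/37, -86/37]
step 1: P̄ = F·P·Fᵀ + Q = [273/37 216/37; 216/37 473/37]
step 1: y = z − H·x̄ = [-79/37]
step 1: S = H·P̄·Hᵀ + R = [4860/37]
step 1: K = P̄·Hᵀ·S⁻¹ = [-163/810; -689/2430]
step 1: x' = x̄ + K·y = [151/810, -4177/2430]
step 1: P' = (I − K·H)·P̄ = [278/135 -671/405; -671/405 2702/1215]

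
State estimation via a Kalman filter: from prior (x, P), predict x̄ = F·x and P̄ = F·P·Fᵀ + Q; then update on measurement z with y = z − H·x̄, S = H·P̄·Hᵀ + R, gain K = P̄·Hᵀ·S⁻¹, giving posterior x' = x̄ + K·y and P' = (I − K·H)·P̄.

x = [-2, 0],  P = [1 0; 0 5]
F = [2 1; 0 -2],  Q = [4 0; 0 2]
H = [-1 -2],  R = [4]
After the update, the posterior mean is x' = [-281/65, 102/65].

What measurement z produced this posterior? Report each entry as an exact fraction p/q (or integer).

z = [1]

x̄ = F·x = [-4, 0]
P̄ = F·P·Fᵀ + Q = [13 -10; -10 22]
S = H·P̄·Hᵀ + R = [65]
K = P̄·Hᵀ·S⁻¹ = [7/65; -34/65]
x' − x̄ = [-21/65, 102/65] = K·y
y = (KᵀK)⁻¹·Kᵀ·(x' − x̄) = [-3]
z = y + H·x̄ = [-3] + [4] = [1]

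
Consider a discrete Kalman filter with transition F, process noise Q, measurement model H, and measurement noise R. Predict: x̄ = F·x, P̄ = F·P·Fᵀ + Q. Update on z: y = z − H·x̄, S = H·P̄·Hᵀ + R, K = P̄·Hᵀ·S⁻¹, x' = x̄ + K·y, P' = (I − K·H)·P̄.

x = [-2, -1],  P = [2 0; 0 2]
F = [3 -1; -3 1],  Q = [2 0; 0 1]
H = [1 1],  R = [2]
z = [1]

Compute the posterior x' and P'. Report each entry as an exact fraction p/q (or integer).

x' = [-23/5, 26/5]
P' = [106/5 -102/5; -102/5 104/5]

x̄ = F·x = [-5, 5]
P̄ = F·P·Fᵀ + Q = [22 -20; -20 21]
y = z − H·x̄ = [1]
S = H·P̄·Hᵀ + R = [5]
K = P̄·Hᵀ·S⁻¹ = [2/5; 1/5]
x' = x̄ + K·y = [-23/5, 26/5]
P' = (I − K·H)·P̄ = [106/5 -102/5; -102/5 104/5]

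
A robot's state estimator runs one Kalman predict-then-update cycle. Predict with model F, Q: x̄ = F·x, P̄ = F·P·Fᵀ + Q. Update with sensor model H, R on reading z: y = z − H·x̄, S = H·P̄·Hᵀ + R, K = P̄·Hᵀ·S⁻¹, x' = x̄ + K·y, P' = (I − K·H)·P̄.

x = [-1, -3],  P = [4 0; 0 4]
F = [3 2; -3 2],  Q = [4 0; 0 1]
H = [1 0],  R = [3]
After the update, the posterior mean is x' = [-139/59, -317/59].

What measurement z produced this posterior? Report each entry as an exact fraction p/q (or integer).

x̄ = F·x = [-9, -3]
P̄ = F·P·Fᵀ + Q = [56 -20; -20 53]
S = H·P̄·Hᵀ + R = [59]
K = P̄·Hᵀ·S⁻¹ = [56/59; -20/59]
x' − x̄ = [392/59, -140/59] = K·y
y = (KᵀK)⁻¹·Kᵀ·(x' − x̄) = [7]
z = y + H·x̄ = [7] + [-9] = [-2]

z = [-2]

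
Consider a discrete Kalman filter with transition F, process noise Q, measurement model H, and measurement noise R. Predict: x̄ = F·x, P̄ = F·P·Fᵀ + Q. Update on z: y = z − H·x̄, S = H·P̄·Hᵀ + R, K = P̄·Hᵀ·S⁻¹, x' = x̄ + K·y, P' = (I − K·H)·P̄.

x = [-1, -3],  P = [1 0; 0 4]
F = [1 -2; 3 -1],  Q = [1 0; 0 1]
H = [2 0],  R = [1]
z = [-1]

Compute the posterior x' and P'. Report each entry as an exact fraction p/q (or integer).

x̄ = F·x = [5, 0]
P̄ = F·P·Fᵀ + Q = [18 11; 11 14]
y = z − H·x̄ = [-11]
S = H·P̄·Hᵀ + R = [73]
K = P̄·Hᵀ·S⁻¹ = [36/73; 22/73]
x' = x̄ + K·y = [-31/73, -242/73]
P' = (I − K·H)·P̄ = [18/73 11/73; 11/73 538/73]

x' = [-31/73, -242/73]
P' = [18/73 11/73; 11/73 538/73]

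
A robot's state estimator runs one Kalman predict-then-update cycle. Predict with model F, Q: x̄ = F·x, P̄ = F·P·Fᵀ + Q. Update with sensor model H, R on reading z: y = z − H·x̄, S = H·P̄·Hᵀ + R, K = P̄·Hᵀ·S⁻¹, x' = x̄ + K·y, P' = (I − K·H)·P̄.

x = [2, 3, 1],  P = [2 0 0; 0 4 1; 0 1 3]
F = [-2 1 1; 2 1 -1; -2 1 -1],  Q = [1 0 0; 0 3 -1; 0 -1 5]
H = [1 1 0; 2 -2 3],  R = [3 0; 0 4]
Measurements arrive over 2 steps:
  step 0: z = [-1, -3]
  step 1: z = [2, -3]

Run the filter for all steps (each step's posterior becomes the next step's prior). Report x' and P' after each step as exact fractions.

step 0: x' = [-5907/11461, 6095/11461, -4097/11461], P' = [39923/11461 -27350/11461 -42766/11461; -27350/11461 44534/11461 45916/11461; -42766/11461 45916/11461 61448/11461]
step 1: x' = [-8238343/21832592, 8226824/4093611, 20240813/32748888], P' = [53699085/21832592 -1481457/1364537 -23244845/10916296; -1481457/1364537 2891582/1364537 2624882/1364537; -23244845/10916296 2624882/1364537 15534461/5458148]

step 0: x̄ = F·x = [0, 6, -2]
step 0: P̄ = F·P·Fᵀ + Q = [18 -7 9; -7 16 -4; 9 -4 18]
step 0: y = z − H·x̄ = [-7, 15]
step 0: S = H·P̄·Hᵀ + R = [23 19; 19 514]
step 0: K = P̄·Hᵀ·S⁻¹ = [4191/11461 1562/11461; 5728/11461 -1505/11461; 1050/11461 1745/11461]
step 0: x' = x̄ + K·y = [-5907/11461, 6095/11461, -4097/11461]
step 0: P' = (I − K·H)·P̄ = [39923/11461 -27350/11461 -42766/11461; -27350/11461 44534/11461 45916/11461; -42766/11461 45916/11461 61448/11461]
step 1: x̄ = F·x = [13812/11461, -1622/11461, 22006/11461]
step 1: P̄ = F·P·Fᵀ + Q = [649431/11461 -347670/11461 252178/11461; -347670/11461 269889/11461 -157003/11461; 252178/11461 -157003/11461 169483/11461]
step 1: y = z − H·x̄ = [10732/11461, -131269/11461]
step 1: S = H·P̄·Hᵀ + R = [258363/11461 1044609/11461; 1044609/11461 12940003/11461]
step 1: K = P̄·Hᵀ·S⁻¹ = [344779/752848 3833931/21832592; 48625/141159 -217858/1364537; -77441/1129272 1179741/10916296]
step 1: x' = x̄ + K·y = [-8238343/21832592, 8226824/4093611, 20240813/32748888]
step 1: P' = (I − K·H)·P̄ = [53699085/21832592 -1481457/1364537 -23244845/10916296; -1481457/1364537 2891582/1364537 2624882/1364537; -23244845/10916296 2624882/1364537 15534461/5458148]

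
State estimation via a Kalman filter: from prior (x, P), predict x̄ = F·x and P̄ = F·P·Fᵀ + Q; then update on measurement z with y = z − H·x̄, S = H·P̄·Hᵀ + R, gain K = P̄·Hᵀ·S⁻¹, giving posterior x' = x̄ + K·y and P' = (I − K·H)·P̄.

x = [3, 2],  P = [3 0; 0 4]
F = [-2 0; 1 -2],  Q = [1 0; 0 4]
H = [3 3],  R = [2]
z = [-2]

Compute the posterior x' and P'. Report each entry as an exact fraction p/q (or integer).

x' = [-909/218, 751/218]
P' = [2393/218 -2379/218; -2379/218 2413/218]

x̄ = F·x = [-6, -1]
P̄ = F·P·Fᵀ + Q = [13 -6; -6 23]
y = z − H·x̄ = [19]
S = H·P̄·Hᵀ + R = [218]
K = P̄·Hᵀ·S⁻¹ = [21/218; 51/218]
x' = x̄ + K·y = [-909/218, 751/218]
P' = (I − K·H)·P̄ = [2393/218 -2379/218; -2379/218 2413/218]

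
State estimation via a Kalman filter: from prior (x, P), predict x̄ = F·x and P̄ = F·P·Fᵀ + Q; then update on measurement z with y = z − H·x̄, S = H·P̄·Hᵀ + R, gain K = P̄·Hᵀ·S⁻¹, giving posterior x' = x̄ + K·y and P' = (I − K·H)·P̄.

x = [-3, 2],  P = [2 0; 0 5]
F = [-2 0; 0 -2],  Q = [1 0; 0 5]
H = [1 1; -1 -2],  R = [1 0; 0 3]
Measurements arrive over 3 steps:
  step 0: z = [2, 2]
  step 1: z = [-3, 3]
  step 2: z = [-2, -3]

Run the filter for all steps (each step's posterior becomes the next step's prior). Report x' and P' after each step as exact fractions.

step 0: x' = [6, -4], P' = [1602/439 -1125/439; -1125/439 975/439]
step 1: x' = [-441133/75305, 32383/15061], P' = [363086/75305 -51635/15061; -51635/15061 42805/15061]
step 2: x' = [-35484304/15481111, 28459469/15481111], P' = [80485522/15481111 -57314225/15481111; -57314225/15481111 47070775/15481111]

step 0: x̄ = F·x = [6, -4]
step 0: P̄ = F·P·Fᵀ + Q = [9 0; 0 25]
step 0: y = z − H·x̄ = [0, 0]
step 0: S = H·P̄·Hᵀ + R = [35 -59; -59 112]
step 0: K = P̄·Hᵀ·S⁻¹ = [477/439 216/439; -150/439 -275/439]
step 0: x' = x̄ + K·y = [6, -4]
step 0: P' = (I − K·H)·P̄ = [1602/439 -1125/439; -1125/439 975/439]
step 1: x̄ = F·x = [-12, 8]
step 1: P̄ = F·P·Fᵀ + Q = [6847/439 -4500/439; -4500/439 6095/439]
step 1: y = z − H·x̄ = [1, 7]
step 1: S = H·P̄·Hᵀ + R = [4381/439 -5537/439; -5537/439 14544/439]
step 1: K = P̄·Hᵀ·S⁻¹ = [104911/75305 51088/75305; -8830/15061 -11325/15061]
step 1: x' = x̄ + K·y = [-441133/75305, 32383/15061]
step 1: P' = (I − K·H)·P̄ = [363086/75305 -51635/15061; -51635/15061 42805/15061]
step 2: x̄ = F·x = [882266/75305, -64766/15061]
step 2: P̄ = F·P·Fᵀ + Q = [1527649/75305 -206540/15061; -206540/15061 246525/15061]
step 2: y = z − H·x̄ = [-709046/75305, 8691/75305]
step 2: S = H·P̄·Hᵀ + R = [770179/75305 -894799/75305; -894799/75305 2553264/75305]
step 2: K = P̄·Hᵀ·S⁻¹ = [23171297/15481111 11380976/15481111; -10243450/15481111 -12275775/15481111]
step 2: x' = x̄ + K·y = [-35484304/15481111, 28459469/15481111]
step 2: P' = (I − K·H)·P̄ = [80485522/15481111 -57314225/15481111; -57314225/15481111 47070775/15481111]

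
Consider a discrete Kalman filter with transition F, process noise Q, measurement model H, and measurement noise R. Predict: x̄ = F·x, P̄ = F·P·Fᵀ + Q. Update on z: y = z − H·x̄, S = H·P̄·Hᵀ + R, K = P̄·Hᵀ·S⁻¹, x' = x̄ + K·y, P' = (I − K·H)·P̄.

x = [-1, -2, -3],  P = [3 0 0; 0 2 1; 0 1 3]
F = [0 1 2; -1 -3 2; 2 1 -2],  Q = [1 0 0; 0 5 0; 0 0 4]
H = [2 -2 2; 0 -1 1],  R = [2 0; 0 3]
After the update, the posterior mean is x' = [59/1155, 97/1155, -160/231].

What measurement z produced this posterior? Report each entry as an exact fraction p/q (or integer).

z = [-1, -2]

x̄ = F·x = [-8, 1, 2]
P̄ = F·P·Fᵀ + Q = [19 2 -10; 2 26 -16; -10 -16 26]
S = H·P̄·Hᵀ + R = [318 144; 144 87]
K = P̄·Hᵀ·S⁻¹ = [491/1155 -324/385; -152/1155 -102/385; -16/231 46/77]
x' − x̄ = [9299/1155, -1058/1155, -622/231] = K·y
y = (KᵀK)⁻¹·Kᵀ·(x' − x̄) = [13, -3]
z = y + H·x̄ = [13, -3] + [-14, 1] = [-1, -2]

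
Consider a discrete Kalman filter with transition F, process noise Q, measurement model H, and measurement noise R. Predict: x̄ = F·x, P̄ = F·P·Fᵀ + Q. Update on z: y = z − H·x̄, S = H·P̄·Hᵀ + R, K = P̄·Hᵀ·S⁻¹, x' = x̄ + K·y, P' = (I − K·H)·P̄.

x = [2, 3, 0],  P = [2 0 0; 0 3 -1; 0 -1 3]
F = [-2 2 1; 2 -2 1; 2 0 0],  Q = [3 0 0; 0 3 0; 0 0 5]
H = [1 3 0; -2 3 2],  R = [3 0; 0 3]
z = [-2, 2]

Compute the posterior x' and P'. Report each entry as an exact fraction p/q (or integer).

x' = [6887/4540, -32093/27240, 19431/4540]
P' = [13041/4540 -6733/9080 16533/4540; -6733/9080 26927/54480 -12349/9080; 16533/4540 -12349/9080 26769/4540]

x̄ = F·x = [2, -2, 4]
P̄ = F·P·Fᵀ + Q = [22 -17 -8; -17 30 8; -8 8 13]
y = z − H·x̄ = [2, 4]
S = H·P̄·Hᵀ + R = [193 309; 309 777]
K = P̄·Hᵀ·S⁻¹ = [1961/9080 -2077/9080; 4487/18160 4463/54480; -1327/9080 1299/9080]
x' = x̄ + K·y = [6887/4540, -32093/27240, 19431/4540]
P' = (I − K·H)·P̄ = [13041/4540 -6733/9080 16533/4540; -6733/9080 26927/54480 -12349/9080; 16533/4540 -12349/9080 26769/4540]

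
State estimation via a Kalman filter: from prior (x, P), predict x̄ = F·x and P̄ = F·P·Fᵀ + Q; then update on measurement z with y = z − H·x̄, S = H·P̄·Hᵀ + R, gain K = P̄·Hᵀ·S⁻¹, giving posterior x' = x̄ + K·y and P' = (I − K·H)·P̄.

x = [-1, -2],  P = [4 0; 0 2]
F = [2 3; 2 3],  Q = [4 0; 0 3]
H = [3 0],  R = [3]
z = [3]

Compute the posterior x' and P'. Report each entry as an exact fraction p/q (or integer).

x' = [106/115, -2/115]
P' = [38/115 34/115; 34/115 787/115]

x̄ = F·x = [-8, -8]
P̄ = F·P·Fᵀ + Q = [38 34; 34 37]
y = z − H·x̄ = [27]
S = H·P̄·Hᵀ + R = [345]
K = P̄·Hᵀ·S⁻¹ = [38/115; 34/115]
x' = x̄ + K·y = [106/115, -2/115]
P' = (I − K·H)·P̄ = [38/115 34/115; 34/115 787/115]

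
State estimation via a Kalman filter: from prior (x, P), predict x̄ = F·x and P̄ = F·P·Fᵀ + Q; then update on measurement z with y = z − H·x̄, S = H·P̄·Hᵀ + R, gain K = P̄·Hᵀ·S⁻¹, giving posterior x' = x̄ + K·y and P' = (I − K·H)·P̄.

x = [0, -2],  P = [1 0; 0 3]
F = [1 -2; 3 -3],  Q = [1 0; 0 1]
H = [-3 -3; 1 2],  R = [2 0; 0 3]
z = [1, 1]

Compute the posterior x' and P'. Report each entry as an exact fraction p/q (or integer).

x' = [-94/617, -9/617]
P' = [2779/3702 -2261/3702; -2261/3702 2455/3702]

x̄ = F·x = [4, 6]
P̄ = F·P·Fᵀ + Q = [14 21; 21 37]
y = z − H·x̄ = [31, -15]
S = H·P̄·Hᵀ + R = [839 -453; -453 249]
K = P̄·Hᵀ·S⁻¹ = [-259/1234 -581/3702; -97/1234 883/3702]
x' = x̄ + K·y = [-94/617, -9/617]
P' = (I − K·H)·P̄ = [2779/3702 -2261/3702; -2261/3702 2455/3702]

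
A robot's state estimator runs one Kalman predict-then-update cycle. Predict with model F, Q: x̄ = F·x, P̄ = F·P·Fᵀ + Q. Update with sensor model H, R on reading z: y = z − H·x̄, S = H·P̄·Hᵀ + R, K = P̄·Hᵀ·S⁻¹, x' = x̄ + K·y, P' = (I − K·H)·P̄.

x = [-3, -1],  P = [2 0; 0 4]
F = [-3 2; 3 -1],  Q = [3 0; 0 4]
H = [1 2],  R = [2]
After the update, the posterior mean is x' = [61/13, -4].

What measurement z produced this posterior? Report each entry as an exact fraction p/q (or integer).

x̄ = F·x = [7, -8]
P̄ = F·P·Fᵀ + Q = [37 -26; -26 26]
S = H·P̄·Hᵀ + R = [39]
K = P̄·Hᵀ·S⁻¹ = [-5/13; 2/3]
x' − x̄ = [-30/13, 4] = K·y
y = (KᵀK)⁻¹·Kᵀ·(x' − x̄) = [6]
z = y + H·x̄ = [6] + [-9] = [-3]

z = [-3]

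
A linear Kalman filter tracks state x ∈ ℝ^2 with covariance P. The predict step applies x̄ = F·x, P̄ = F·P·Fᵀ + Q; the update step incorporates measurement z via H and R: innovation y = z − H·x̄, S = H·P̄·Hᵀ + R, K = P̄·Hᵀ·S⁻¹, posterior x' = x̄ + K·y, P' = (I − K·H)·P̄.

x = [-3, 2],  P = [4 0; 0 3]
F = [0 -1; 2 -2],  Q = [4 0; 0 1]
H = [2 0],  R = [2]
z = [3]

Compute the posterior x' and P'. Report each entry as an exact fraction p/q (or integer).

x' = [19/15, -36/5]
P' = [7/15 2/5; 2/5 121/5]

x̄ = F·x = [-2, -10]
P̄ = F·P·Fᵀ + Q = [7 6; 6 29]
y = z − H·x̄ = [7]
S = H·P̄·Hᵀ + R = [30]
K = P̄·Hᵀ·S⁻¹ = [7/15; 2/5]
x' = x̄ + K·y = [19/15, -36/5]
P' = (I − K·H)·P̄ = [7/15 2/5; 2/5 121/5]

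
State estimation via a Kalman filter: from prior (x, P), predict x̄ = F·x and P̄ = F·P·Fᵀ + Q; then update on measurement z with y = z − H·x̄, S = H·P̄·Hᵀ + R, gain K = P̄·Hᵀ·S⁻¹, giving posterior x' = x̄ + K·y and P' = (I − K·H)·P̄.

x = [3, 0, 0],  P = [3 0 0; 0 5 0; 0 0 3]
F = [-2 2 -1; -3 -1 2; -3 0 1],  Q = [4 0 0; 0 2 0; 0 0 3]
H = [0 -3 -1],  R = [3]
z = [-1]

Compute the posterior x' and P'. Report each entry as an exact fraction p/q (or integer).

x̄ = F·x = [-6, -9, -9]
P̄ = F·P·Fᵀ + Q = [39 2 15; 2 46 33; 15 33 33]
y = z − H·x̄ = [-37]
S = H·P̄·Hᵀ + R = [648]
K = P̄·Hᵀ·S⁻¹ = [-7/216; -19/72; -11/54]
x' = x̄ + K·y = [-1037/216, 55/72, -79/54]
P' = (I − K·H)·P̄ = [2759/72 -85/24 193/18; -85/24 7/8 -11/6; 193/18 -11/6 55/9]

x' = [-1037/216, 55/72, -79/54]
P' = [2759/72 -85/24 193/18; -85/24 7/8 -11/6; 193/18 -11/6 55/9]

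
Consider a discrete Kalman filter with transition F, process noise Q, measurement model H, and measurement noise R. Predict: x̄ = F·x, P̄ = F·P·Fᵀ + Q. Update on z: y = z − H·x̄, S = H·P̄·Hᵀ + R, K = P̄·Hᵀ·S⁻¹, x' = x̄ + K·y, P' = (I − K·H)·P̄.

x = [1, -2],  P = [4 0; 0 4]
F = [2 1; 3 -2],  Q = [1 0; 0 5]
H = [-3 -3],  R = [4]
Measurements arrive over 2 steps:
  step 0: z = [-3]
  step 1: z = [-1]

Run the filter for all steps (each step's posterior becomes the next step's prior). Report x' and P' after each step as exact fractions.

step 0: x' = [-999/497, 1508/497], P' = [8553/994 -8405/994; -8405/994 8697/994]
step 1: x' = [63863/50300, -48049/50300], P' = [72811/50300 -69053/50300; -69053/50300 87619/50300]

step 0: x̄ = F·x = [0, 7]
step 0: P̄ = F·P·Fᵀ + Q = [21 16; 16 57]
step 0: y = z − H·x̄ = [18]
step 0: S = H·P̄·Hᵀ + R = [994]
step 0: K = P̄·Hᵀ·S⁻¹ = [-111/994; -219/994]
step 0: x' = x̄ + K·y = [-999/497, 1508/497]
step 0: P' = (I − K·H)·P̄ = [8553/994 -8405/994; -8405/994 8697/994]
step 1: x̄ = F·x = [-70/71, -859/71]
step 1: P̄ = F·P·Fᵀ + Q = [1469/142 6047/142; 6047/142 31085/142]
step 1: y = z − H·x̄ = [-2858/71]
step 1: S = H·P̄·Hᵀ + R = [201200/71]
step 1: K = P̄·Hᵀ·S⁻¹ = [-5637/100600; -27849/100600]
step 1: x' = x̄ + K·y = [63863/50300, -48049/50300]
step 1: P' = (I − K·H)·P̄ = [72811/50300 -69053/50300; -69053/50300 87619/50300]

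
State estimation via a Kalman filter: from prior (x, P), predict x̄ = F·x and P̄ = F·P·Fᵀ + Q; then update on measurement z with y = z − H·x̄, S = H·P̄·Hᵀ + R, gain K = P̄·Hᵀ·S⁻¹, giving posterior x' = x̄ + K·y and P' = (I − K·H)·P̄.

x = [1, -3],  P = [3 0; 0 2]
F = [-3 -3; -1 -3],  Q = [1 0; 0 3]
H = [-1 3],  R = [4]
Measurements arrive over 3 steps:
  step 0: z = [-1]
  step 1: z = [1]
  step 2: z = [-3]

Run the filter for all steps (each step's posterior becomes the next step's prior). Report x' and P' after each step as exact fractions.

step 0: x̄ = F·x = [6, 8]
step 0: P̄ = F·P·Fᵀ + Q = [46 27; 27 24]
step 0: y = z − H·x̄ = [-19]
step 0: S = H·P̄·Hᵀ + R = [104]
step 0: K = P̄·Hᵀ·S⁻¹ = [35/104; 45/104]
step 0: x' = x̄ + K·y = [-41/104, -23/104]
step 0: P' = (I − K·H)·P̄ = [3559/104 1233/104; 1233/104 471/104]
step 1: x̄ = F·x = [24/13, 55/52]
step 1: P̄ = F·P·Fᵀ + Q = [7321/13 3714/13; 3714/13 3877/26]
step 1: y = z − H·x̄ = [-17/52]
step 1: S = H·P̄·Hᵀ + R = [5071/26]
step 1: K = P̄·Hᵀ·S⁻¹ = [7642/5071; 4203/5071]
step 1: x' = x̄ + K·y = [13727/10142, 7979/10142]
step 1: P' = (I − K·H)·P̄ = [609593/5071 213387/5071; 213387/5071 76733/5071]
step 2: x̄ = F·x = [-32559/5071, -1712/461]
step 2: P̄ = F·P·Fᵀ + Q = [10022971/5071 461820/461; 461820/461 235975/461]
step 2: y = z − H·x̄ = [8724/5071]
step 2: S = H·P̄·Hᵀ + R = [2924660/5071]
step 2: K = P̄·Hᵀ·S⁻¹ = [5217089/2924660; 541431/584932]
step 2: x' = x̄ + K·y = [-2450706/731165, -310195/146233]
step 2: P' = (I − K·H)·P̄ = [413284309/2924660 28943511/584932; 28943511/584932 10369745/584932]

step 0: x' = [-41/104, -23/104], P' = [3559/104 1233/104; 1233/104 471/104]
step 1: x' = [13727/10142, 7979/10142], P' = [609593/5071 213387/5071; 213387/5071 76733/5071]
step 2: x' = [-2450706/731165, -310195/146233], P' = [413284309/2924660 28943511/584932; 28943511/584932 10369745/584932]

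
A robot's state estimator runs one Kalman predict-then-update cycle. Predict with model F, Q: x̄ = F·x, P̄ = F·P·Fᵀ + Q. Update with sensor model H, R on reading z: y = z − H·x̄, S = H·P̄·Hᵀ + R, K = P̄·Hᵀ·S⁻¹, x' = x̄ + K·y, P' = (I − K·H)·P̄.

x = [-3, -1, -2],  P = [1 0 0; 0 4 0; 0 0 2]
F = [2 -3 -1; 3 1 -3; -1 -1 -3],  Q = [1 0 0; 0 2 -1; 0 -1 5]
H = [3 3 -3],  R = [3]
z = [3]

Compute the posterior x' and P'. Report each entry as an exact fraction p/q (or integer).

x' = [1139/157, 476/157, 1474/157]
P' = [4564/157 -1863/157 2674/157; -1863/157 3594/157 1708/157; 2674/157 1708/157 4384/157]

x̄ = F·x = [-1, -4, 10]
P̄ = F·P·Fᵀ + Q = [43 0 16; 0 33 10; 16 10 28]
y = z − H·x̄ = [48]
S = H·P̄·Hᵀ + R = [471]
K = P̄·Hᵀ·S⁻¹ = [27/157; 23/157; -2/157]
x' = x̄ + K·y = [1139/157, 476/157, 1474/157]
P' = (I − K·H)·P̄ = [4564/157 -1863/157 2674/157; -1863/157 3594/157 1708/157; 2674/157 1708/157 4384/157]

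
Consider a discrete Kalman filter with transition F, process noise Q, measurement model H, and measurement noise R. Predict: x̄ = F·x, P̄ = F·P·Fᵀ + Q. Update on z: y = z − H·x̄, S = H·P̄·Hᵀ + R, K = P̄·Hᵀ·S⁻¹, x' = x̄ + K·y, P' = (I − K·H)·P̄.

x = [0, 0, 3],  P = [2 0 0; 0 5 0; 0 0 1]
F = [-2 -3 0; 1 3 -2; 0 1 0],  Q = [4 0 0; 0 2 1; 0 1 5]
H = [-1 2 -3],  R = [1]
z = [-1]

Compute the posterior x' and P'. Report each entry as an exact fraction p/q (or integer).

x̄ = F·x = [0, -6, 0]
P̄ = F·P·Fᵀ + Q = [57 -49 -15; -49 53 16; -15 16 10]
y = z − H·x̄ = [11]
S = H·P̄·Hᵀ + R = [274]
K = P̄·Hᵀ·S⁻¹ = [-55/137; 107/274; 17/274]
x' = x̄ + K·y = [-605/137, -467/274, 187/274]
P' = (I − K·H)·P̄ = [1759/137 -828/137 -1120/137; -828/137 3073/274 2565/274; -1120/137 2565/274 2451/274]

x' = [-605/137, -467/274, 187/274]
P' = [1759/137 -828/137 -1120/137; -828/137 3073/274 2565/274; -1120/137 2565/274 2451/274]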